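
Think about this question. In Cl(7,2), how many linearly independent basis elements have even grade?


Even subalgebra dimension = 2^(n-1)
n = 7 + 2 = 9
2^(9 - 1) = 2^8 = 256
Verification: sum of C(9,k) for even k = 1 + 36 + 126 + 84 + 9 = 256
Result = 256


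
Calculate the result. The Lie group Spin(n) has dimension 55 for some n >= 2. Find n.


dim Spin(n) = dim so(n) = n(n-1)/2.
Solve n(n-1)/2 = 55, i.e. n^2 - n - 110 = 0.
Discriminant = 1 + 8*55 = 441
n = (1 + sqrt(441))/2 = (1 + 21)/2 = 11


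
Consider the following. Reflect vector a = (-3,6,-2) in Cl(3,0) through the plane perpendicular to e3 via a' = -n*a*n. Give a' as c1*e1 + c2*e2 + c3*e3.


Reflection formula: a' = -n*a*n, with n = e3 (unit vector, n^2 = 1).
For reflection through hyperplane perp to e3:
The component along e3 flips sign, others stay.
a = (-3, 6, -2)
a' = (-3, 6, 2)
a' = -3*e1 + 6*e2 + 2*e3


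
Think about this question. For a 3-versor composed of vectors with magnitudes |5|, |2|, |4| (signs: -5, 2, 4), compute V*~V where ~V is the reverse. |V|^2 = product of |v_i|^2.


Each vector v_i has |v_i|^2 = s_i^2
Squared scales: (-5)^2 = 25, 2^2 = 4, 4^2 = 16
|V|^2 = 25 * 4 * 16
= 1600


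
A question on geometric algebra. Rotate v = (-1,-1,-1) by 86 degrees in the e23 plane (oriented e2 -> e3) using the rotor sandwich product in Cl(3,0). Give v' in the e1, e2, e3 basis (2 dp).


Rotor R = cos(43deg) - sin(43deg)*e23
Rotation angle theta = 2 * 43 = 86 degrees in the e23 plane (e2 -> e3).
The component perpendicular to the plane (e1) is invariant: v'_1 = v1 = -1.00
cos(86deg) = 0.0698, sin(86deg) = 0.9976
v'_2 = v2*cos(theta) - v3*sin(theta) = -1*0.0698 - (-1)*0.9976 = 0.93
v'_3 = v2*sin(theta) + v3*cos(theta) = -1*0.9976 + (-1)*0.0698 = -1.07
v' = -1.00*e1 + 0.93*e2 - 1.07*e3


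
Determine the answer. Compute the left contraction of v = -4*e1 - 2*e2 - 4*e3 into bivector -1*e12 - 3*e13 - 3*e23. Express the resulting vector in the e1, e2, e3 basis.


Left contraction v _| B = <vB>_1 (grade-1 part of the geometric product vB).
Using e1_|e12 = e2, e2_|e12 = -e1, e1_|e13 = e3, e3_|e13 = -e1, e2_|e23 = e3, e3_|e23 = -e2:
e1 coeff: -v2*b12 - v3*b13 = -(-2)*(-1) - (-4)*(-3) = -14
e2 coeff: v1*b12 - v3*b23 = (-4)*(-1) - (-4)*(-3) = -8
e3 coeff: v1*b13 + v2*b23 = (-4)*(-3) + (-2)*(-3) = 18
v _| B = -14*e1 - 8*e2 + 18*e3


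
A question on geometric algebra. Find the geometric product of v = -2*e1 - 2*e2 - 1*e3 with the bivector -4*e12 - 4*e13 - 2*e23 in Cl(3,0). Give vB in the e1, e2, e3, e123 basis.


vB has grade-1 (vector) and grade-3 (trivector) parts: vB = (v _| B) + (v ^ B).
Vector part <vB>_1:
  e1: -v2*b12 - v3*b13 = -(-2)*(-4) - (-1)*(-4) = -12
  e2: v1*b12 - v3*b23 = (-2)*(-4) - (-1)*(-2) = 6
  e3: v1*b13 + v2*b23 = (-2)*(-4) + (-2)*(-2) = 12
Trivector part <vB>_3:
  e123: v1*b23 - v2*b13 + v3*b12 = (-2)*(-2) - (-2)*(-4) + (-1)*(-4) = 0
vB = -12*e1 + 6*e2 + 12*e3 + 0*e123


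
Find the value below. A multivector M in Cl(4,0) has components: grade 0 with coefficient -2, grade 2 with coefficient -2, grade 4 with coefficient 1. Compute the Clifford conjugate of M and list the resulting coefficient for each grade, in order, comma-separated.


Clifford conjugate sign for grade k: (-1)^(k(k+1)/2)
Grade 0: (-1)^(0*1/2) = (-1)^0 = 1, coeff -2 -> -2
Grade 2: (-1)^(2*3/2) = (-1)^3 = -1, coeff -2 -> 2
Grade 4: (-1)^(4*5/2) = (-1)^10 = 1, coeff 1 -> 1
Conjugated coefficients: -2, 2, 1


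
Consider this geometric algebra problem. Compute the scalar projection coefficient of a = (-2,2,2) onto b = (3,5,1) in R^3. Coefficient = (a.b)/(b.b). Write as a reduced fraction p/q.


Projection coefficient = (a . b) / (b . b)
a . b = (-2)*3 + 2*5 + 2*1
= -6 + 10 + 2 = 6
b . b = 3^2 + 5^2 + 1^2
= 9 + 25 + 1 = 35
Coefficient = 6/35
In lowest terms: 6/35


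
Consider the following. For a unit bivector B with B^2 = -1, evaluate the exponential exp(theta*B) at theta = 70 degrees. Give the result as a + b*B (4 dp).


For a unit bivector B with B^2 = -1, the exponential series gives
e^(theta*B) = cos(theta) + sin(theta)*B (the GA analogue of Euler's formula).
theta = 70 degrees = 1.22173 rad
cos(70 deg) = 0.3420
sin(70 deg) = 0.9397
exp(theta*B) = 0.3420 + 0.9397*B


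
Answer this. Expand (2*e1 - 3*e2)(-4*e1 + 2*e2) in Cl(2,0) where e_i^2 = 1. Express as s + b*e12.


Expand: (2*e1 - 3*e2)(-4*e1 + 2*e2)
= 2*(-4)*e1e1 + 2*2*e1e2 + (-3)*(-4)*e2e1 + (-3)*2*e2e2
Using e1^2 = e2^2 = 1, e2e1 = -e1e2:
Scalar part s = 2*(-4) + (-3)*2 = -8 + (-6) = -14
Bivector part b = 2*2 - (-3)*(-4) = 4 - 12 = -8
uv = -14 - 8*e12


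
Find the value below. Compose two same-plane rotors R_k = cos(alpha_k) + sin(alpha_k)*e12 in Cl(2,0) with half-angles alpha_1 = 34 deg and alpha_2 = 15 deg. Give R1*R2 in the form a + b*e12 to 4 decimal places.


Same-plane rotors commute and their half-angles add:
R1*R2 = cos(a1 + a2) + sin(a1 + a2)*e12.
a1 + a2 = 34 + 15 = 49 deg
cos(49 deg) = 0.6561
sin(49 deg) = 0.7547
R1*R2 = 0.6561 + 0.7547*e12


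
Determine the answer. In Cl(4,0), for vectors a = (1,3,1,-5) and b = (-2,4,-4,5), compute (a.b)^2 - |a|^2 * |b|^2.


a . b = 1*(-2) + 3*4 + 1*(-4) + (-5)*5
= -2 + 12 + (-4) + (-25) = -19
|a|^2 = 1^2 + 3^2 + 1^2 + (-5)^2 = 36
|b|^2 = (-2)^2 + 4^2 + (-4)^2 + 5^2 = 61
(a.b)^2 = (-19)^2 = 361
|a|^2 * |b|^2 = 36 * 61 = 2196
Result = 361 - 2196 = -1835


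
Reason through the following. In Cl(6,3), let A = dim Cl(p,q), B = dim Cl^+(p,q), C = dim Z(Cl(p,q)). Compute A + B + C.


n = 6 + 3 = 9
Total dim = 2^9 = 512
Even subalgebra dim = 2^8 = 256
n is odd, so center dim = 2
Sum = 512 + 256 + 2 = 770


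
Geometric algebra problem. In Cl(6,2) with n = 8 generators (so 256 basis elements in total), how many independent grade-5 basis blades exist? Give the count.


Number of grade-k basis blades in Cl(p,q) with n = p + q is C(n, k).
n = 6 + 2 = 8
C(8, 5) = 8! / (5! * 3!)
= 40320 / (120 * 6)
= 56


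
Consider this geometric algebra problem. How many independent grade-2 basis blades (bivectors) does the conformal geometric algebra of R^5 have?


The conformal model of R^5 uses Cl(6,1) with m = 5 + 2 = 7 generators.
Number of grade-2 blades = C(m, 2) = C(7, 2)
= 7*6/2 = 21


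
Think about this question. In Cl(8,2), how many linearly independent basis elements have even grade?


Even subalgebra dimension = 2^(n-1)
n = 8 + 2 = 10
2^(10 - 1) = 2^9 = 512
Verification: sum of C(10,k) for even k = 1 + 45 + 210 + 210 + 45 + 1 = 512
Result = 512


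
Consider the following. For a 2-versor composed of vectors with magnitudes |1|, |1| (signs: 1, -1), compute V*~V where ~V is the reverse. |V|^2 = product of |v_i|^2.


Each vector v_i has |v_i|^2 = s_i^2
Squared scales: 1^2 = 1, (-1)^2 = 1
|V|^2 = 1 * 1
= 1


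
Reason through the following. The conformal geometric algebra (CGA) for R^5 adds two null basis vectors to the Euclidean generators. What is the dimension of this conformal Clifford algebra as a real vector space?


The conformal model of R^5 uses Cl(6,1): the 5 Euclidean generators plus two extra orthogonal generators e+ (e+^2 = +1) and e- (e-^2 = -1), from which the null vectors e0, einf are built.
Number of generators m = 5 + 2 = 7.
dim Cl(p,q) = 2^m = 2^7 = 128


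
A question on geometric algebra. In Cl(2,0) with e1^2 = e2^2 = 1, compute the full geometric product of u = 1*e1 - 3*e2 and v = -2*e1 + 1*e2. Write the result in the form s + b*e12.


Expand: (1*e1 - 3*e2)(-2*e1 + 1*e2)
= 1*(-2)*e1e1 + 1*1*e1e2 + (-3)*(-2)*e2e1 + (-3)*1*e2e2
Using e1^2 = e2^2 = 1, e2e1 = -e1e2:
Scalar part s = 1*(-2) + (-3)*1 = -2 + (-3) = -5
Bivector part b = 1*1 - (-3)*(-2) = 1 - 6 = -5
uv = -5 - 5*e12


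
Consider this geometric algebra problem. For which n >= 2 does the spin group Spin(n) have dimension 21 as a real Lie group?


dim Spin(n) = dim so(n) = n(n-1)/2.
Solve n(n-1)/2 = 21, i.e. n^2 - n - 42 = 0.
Discriminant = 1 + 8*21 = 169
n = (1 + sqrt(169))/2 = (1 + 13)/2 = 7


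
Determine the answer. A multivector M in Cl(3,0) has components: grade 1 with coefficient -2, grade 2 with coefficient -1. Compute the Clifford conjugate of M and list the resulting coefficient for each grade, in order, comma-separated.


Clifford conjugate sign for grade k: (-1)^(k(k+1)/2)
Grade 1: (-1)^(1*2/2) = (-1)^1 = -1, coeff -2 -> 2
Grade 2: (-1)^(2*3/2) = (-1)^3 = -1, coeff -1 -> 1
Conjugated coefficients: 2, 1


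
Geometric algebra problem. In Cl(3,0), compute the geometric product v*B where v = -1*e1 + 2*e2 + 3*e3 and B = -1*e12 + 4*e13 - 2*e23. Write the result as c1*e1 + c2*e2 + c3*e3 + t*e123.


vB has grade-1 (vector) and grade-3 (trivector) parts: vB = (v _| B) + (v ^ B).
Vector part <vB>_1:
  e1: -v2*b12 - v3*b13 = -(2)*(-1) - (3)*(4) = -10
  e2: v1*b12 - v3*b23 = (-1)*(-1) - (3)*(-2) = 7
  e3: v1*b13 + v2*b23 = (-1)*(4) + (2)*(-2) = -8
Trivector part <vB>_3:
  e123: v1*b23 - v2*b13 + v3*b12 = (-1)*(-2) - (2)*(4) + (3)*(-1) = -9
vB = -10*e1 + 7*e2 - 8*e3 - 9*e123


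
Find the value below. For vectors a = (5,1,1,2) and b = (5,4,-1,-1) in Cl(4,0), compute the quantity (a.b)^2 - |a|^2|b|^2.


a . b = 5*5 + 1*4 + 1*(-1) + 2*(-1)
= 25 + 4 + (-1) + (-2) = 26
|a|^2 = 5^2 + 1^2 + 1^2 + 2^2 = 31
|b|^2 = 5^2 + 4^2 + (-1)^2 + (-1)^2 = 43
(a.b)^2 = 26^2 = 676
|a|^2 * |b|^2 = 31 * 43 = 1333
Result = 676 - 1333 = -657


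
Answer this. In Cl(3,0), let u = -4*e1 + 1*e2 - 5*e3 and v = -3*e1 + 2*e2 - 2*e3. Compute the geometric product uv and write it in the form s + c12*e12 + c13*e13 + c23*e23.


In Cl(3,0): e_i^2 = 1, e_ie_j = -e_je_i for i != j.
Scalar part = u . v = (-4)*(-3) + 1*2 + (-5)*(-2)
= 12 + 2 + 10 = 24
e12 coeff = (-4)*2 - 1*(-3) = -8 - (-3) = -5
e13 coeff = (-4)*(-2) - (-5)*(-3) = 8 - 15 = -7
e23 coeff = 1*(-2) - (-5)*2 = -2 - (-10) = 8
uv = 24 - 5*e12 - 7*e13 + 8*e23


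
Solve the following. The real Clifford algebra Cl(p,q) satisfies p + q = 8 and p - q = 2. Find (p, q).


We need p + q = 8 and p - q = 2.
Adding: 2p = 8 + 2 = 10, so p = 5.
Then q = 8 - 5 = 3.
(p, q) = (5, 3)


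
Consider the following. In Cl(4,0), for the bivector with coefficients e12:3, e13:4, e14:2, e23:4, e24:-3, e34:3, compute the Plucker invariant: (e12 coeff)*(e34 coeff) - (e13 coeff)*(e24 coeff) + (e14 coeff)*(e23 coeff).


Plucker relation: af - be + cd
a*f = 3*3 = 9
b*e = 4*(-3) = -12
c*d = 2*4 = 8
af - be + cd = 9 - (-12) + 8
= 29


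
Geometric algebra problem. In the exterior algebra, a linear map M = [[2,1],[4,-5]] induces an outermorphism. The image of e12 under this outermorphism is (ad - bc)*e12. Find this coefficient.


The outermorphism of a linear map f sends e1^e2 to f(e1)^f(e2).
f(e1) = 2*e1 + 4*e2
f(e2) = 1*e1 - 5*e2
f(e1) ^ f(e2) = (2*e1 + 4*e2) ^ (1*e1 - 5*e2)
= 2*(-5)*e12 + 4*1*e21
= (-10 - 4)*e12
= -14*e12
Coefficient = -14


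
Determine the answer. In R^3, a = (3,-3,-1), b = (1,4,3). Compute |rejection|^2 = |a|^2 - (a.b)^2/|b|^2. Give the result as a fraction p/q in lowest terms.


|a|^2 = 3^2 + (-3)^2 + (-1)^2 = 19
|b|^2 = 1^2 + 4^2 + 3^2 = 26
a . b = 3*1 + (-3)*4 + (-1)*3 = -12
(a.b)^2 = (-12)^2 = 144
|rej|^2 = 19 - 144/26
= (494 - 144)/26
= 350/26
In lowest terms: 175/13


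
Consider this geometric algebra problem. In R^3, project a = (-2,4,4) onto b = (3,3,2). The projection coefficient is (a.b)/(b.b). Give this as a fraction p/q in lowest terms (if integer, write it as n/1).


Projection coefficient = (a . b) / (b . b)
a . b = (-2)*3 + 4*3 + 4*2
= -6 + 12 + 8 = 14
b . b = 3^2 + 3^2 + 2^2
= 9 + 9 + 4 = 22
Coefficient = 14/22
In lowest terms: 7/11


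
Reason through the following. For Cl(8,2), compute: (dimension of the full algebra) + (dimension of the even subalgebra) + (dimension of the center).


n = 8 + 2 = 10
Total dim = 2^10 = 1024
Even subalgebra dim = 2^9 = 512
n is even, so center dim = 1
Sum = 1024 + 512 + 1 = 1537


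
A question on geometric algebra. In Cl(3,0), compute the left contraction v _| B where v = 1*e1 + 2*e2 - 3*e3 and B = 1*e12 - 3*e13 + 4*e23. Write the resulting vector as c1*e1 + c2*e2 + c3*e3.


Left contraction v _| B = <vB>_1 (grade-1 part of the geometric product vB).
Using e1_|e12 = e2, e2_|e12 = -e1, e1_|e13 = e3, e3_|e13 = -e1, e2_|e23 = e3, e3_|e23 = -e2:
e1 coeff: -v2*b12 - v3*b13 = -(2)*(1) - (-3)*(-3) = -11
e2 coeff: v1*b12 - v3*b23 = (1)*(1) - (-3)*(4) = 13
e3 coeff: v1*b13 + v2*b23 = (1)*(-3) + (2)*(4) = 5
v _| B = -11*e1 + 13*e2 + 5*e3


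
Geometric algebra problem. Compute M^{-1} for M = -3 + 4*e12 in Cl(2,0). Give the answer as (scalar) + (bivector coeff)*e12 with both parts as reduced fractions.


M = -3 + 4*e12, where e12^2 = -1.
Since M commutes with its reverse ~M = a - b*e12, M * ~M = a^2 - b^2*e12^2 = a^2 + b^2.
So M^{-1} = ~M / (a^2 + b^2) = (a - b*e12)/(a^2 + b^2).
a^2 + b^2 = 9 + 16 = 25
Scalar part = -3/25 = -3/25
Bivector coeff = -4/25 = -4/25
M^{-1} = -3/25 - 4/25*e12


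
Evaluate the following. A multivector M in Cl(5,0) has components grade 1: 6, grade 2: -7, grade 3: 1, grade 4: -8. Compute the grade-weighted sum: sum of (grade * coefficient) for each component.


Grade-weighted sum = sum of grade_k * coefficient_k
1*6 = 6
2*(-7) = -14
3*1 = 3
4*(-8) = -32
Total = 6 + (-14) + 3 + (-32) = -37


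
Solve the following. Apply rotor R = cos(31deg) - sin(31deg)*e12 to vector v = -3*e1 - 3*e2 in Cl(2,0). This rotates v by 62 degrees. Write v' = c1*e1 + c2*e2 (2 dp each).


Rotor R = cos(31deg) - sin(31deg)*e12
Rotation angle theta = 2 * 31 = 62 degrees
v' = R*v*~R rotates v by theta.
cos(62deg) = 0.4695, sin(62deg) = 0.8829
v'_1 = -3*cos(62deg) - (-3)*sin(62deg)
= -3*0.4695 - (-3)*0.8829
= 1.24
v'_2 = -3*sin(62deg) + (-3)*cos(62deg)
= -3*0.8829 + (-3)*0.4695
= -4.06
v' = 1.24*e1 - 4.06*e2


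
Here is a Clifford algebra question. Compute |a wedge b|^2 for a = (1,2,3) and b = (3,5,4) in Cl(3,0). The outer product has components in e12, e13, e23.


a wedge b = (a1*b2 - a2*b1)*e12 + (a1*b3 - a3*b1)*e13 + (a2*b3 - a3*b2)*e23
e12 coeff: 1*5 - 2*3 = 5 - 6 = -1
e13 coeff: 1*4 - 3*3 = 4 - 9 = -5
e23 coeff: 2*4 - 3*5 = 8 - 15 = -7
|a wedge b|^2 = (-1)^2 + (-5)^2 + (-7)^2
= 1 + 25 + 49
= 75


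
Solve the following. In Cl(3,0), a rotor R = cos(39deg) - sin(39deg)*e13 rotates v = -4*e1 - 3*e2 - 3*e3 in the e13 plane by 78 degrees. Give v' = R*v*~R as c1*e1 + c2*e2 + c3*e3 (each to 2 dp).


Rotor R = cos(39deg) - sin(39deg)*e13
Rotation angle theta = 2 * 39 = 78 degrees in the e13 plane (e1 -> e3).
The component perpendicular to the plane (e2) is invariant: v'_2 = v2 = -3.00
cos(78deg) = 0.2079, sin(78deg) = 0.9781
v'_1 = v1*cos(theta) - v3*sin(theta) = -4*0.2079 - (-3)*0.9781 = 2.10
v'_3 = v1*sin(theta) + v3*cos(theta) = -4*0.9781 + (-3)*0.2079 = -4.54
v' = 2.10*e1 - 3.00*e2 - 4.54*e3


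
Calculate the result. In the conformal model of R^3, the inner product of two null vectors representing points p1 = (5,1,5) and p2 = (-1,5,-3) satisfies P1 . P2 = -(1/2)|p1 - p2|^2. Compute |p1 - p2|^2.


p1 - p2 = (6, -4, 8)
|p1 - p2|^2 = 6^2 + (-4)^2 + 8^2
= 36 + 16 + 64
= 116


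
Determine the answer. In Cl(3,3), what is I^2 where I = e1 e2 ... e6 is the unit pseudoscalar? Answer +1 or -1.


The pseudoscalar I = e1...e_n (product of all n generators) of Cl(p,q) satisfies I^2 = (-1)^(q + n(n-1)/2).
p = 3, q = 3, n = p + q = 6
n(n-1)/2 = 6 * 5 / 2 = 15
Exponent = q + n(n-1)/2 = 3 + 15 = 18
I^2 = (-1)^18 = +1


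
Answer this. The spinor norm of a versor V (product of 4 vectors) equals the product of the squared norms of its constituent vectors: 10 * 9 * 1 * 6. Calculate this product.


Spinor norm N(V) = |v1|^2 * |v2|^2 * ... * |v4|^2
= 10 * 9 * 1 * 6
Running product: 10, 90, 90, 540
N(V) = 540


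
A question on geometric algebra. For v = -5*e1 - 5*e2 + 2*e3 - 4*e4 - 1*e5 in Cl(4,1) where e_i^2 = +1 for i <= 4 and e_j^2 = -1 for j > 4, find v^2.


v^2 = sum of c_i^2 * e_i^2
Positive signature terms (e_i^2 = +1): (-5)^2 + (-5)^2 + 2^2 + (-4)^2 = 70
Negative signature terms (e_j^2 = -1): (-1)^2 = 1
v^2 = 70 - 1 = 69


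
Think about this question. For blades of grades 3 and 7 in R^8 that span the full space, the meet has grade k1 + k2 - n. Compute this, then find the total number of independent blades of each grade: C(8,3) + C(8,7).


Meet grade = grade(A) + grade(B) - n
= 3 + 7 - 8 = 2
C(8,3) = 56
C(8,7) = 8
dim_A + dim_B = 56 + 8 = 64


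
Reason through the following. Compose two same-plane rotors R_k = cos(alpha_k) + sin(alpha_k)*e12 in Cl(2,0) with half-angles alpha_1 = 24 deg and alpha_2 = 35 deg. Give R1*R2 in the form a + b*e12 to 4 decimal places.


Same-plane rotors commute and their half-angles add:
R1*R2 = cos(a1 + a2) + sin(a1 + a2)*e12.
a1 + a2 = 24 + 35 = 59 deg
cos(59 deg) = 0.5150
sin(59 deg) = 0.8572
R1*R2 = 0.5150 + 0.8572*e12


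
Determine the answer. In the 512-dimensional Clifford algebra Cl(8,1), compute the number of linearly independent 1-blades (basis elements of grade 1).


Number of grade-k basis blades in Cl(p,q) with n = p + q is C(n, k).
n = 8 + 1 = 9
C(9, 1) = 9! / (1! * 8!)
= 362880 / (1 * 40320)
= 9


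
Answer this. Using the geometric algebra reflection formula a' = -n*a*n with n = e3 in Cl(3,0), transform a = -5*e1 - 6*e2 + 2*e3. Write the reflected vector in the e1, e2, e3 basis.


Reflection formula: a' = -n*a*n, with n = e3 (unit vector, n^2 = 1).
For reflection through hyperplane perp to e3:
The component along e3 flips sign, others stay.
a = (-5, -6, 2)
a' = (-5, -6, -2)
a' = -5*e1 - 6*e2 - 2*e3


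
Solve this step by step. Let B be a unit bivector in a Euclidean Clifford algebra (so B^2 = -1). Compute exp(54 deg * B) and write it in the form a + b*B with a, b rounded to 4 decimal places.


For a unit bivector B with B^2 = -1, the exponential series gives
e^(theta*B) = cos(theta) + sin(theta)*B (the GA analogue of Euler's formula).
theta = 54 degrees = 0.942478 rad
cos(54 deg) = 0.5878
sin(54 deg) = 0.8090
exp(theta*B) = 0.5878 + 0.8090*B


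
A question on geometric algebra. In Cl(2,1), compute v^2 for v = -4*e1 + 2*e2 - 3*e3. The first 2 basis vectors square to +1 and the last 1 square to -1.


v^2 = sum of c_i^2 * e_i^2
Positive signature terms (e_i^2 = +1): (-4)^2 + 2^2 = 20
Negative signature terms (e_j^2 = -1): (-3)^2 = 9
v^2 = 20 - 9 = 11


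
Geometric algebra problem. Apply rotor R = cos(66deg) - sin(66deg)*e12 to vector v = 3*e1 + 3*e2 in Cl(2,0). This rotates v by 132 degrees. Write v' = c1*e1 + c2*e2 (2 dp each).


Rotor R = cos(66deg) - sin(66deg)*e12
Rotation angle theta = 2 * 66 = 132 degrees
v' = R*v*~R rotates v by theta.
cos(132deg) = -0.6691, sin(132deg) = 0.7431
v'_1 = 3*cos(132deg) - 3*sin(132deg)
= 3*(-0.6691) - 3*0.7431
= -4.24
v'_2 = 3*sin(132deg) + 3*cos(132deg)
= 3*0.7431 + 3*(-0.6691)
= 0.22
v' = -4.24*e1 + 0.22*e2


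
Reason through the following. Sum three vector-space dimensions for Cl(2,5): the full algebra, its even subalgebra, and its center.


n = 2 + 5 = 7
Total dim = 2^7 = 128
Even subalgebra dim = 2^6 = 64
n is odd, so center dim = 2
Sum = 128 + 64 + 2 = 194


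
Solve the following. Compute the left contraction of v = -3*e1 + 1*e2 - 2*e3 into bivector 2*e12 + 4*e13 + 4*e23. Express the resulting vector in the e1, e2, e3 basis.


Left contraction v _| B = <vB>_1 (grade-1 part of the geometric product vB).
Using e1_|e12 = e2, e2_|e12 = -e1, e1_|e13 = e3, e3_|e13 = -e1, e2_|e23 = e3, e3_|e23 = -e2:
e1 coeff: -v2*b12 - v3*b13 = -(1)*(2) - (-2)*(4) = 6
e2 coeff: v1*b12 - v3*b23 = (-3)*(2) - (-2)*(4) = 2
e3 coeff: v1*b13 + v2*b23 = (-3)*(4) + (1)*(4) = -8
v _| B = 6*e1 + 2*e2 - 8*e3


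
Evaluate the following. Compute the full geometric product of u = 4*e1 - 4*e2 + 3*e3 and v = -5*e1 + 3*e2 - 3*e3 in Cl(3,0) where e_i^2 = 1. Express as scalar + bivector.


In Cl(3,0): e_i^2 = 1, e_ie_j = -e_je_i for i != j.
Scalar part = u . v = 4*(-5) + (-4)*3 + 3*(-3)
= -20 + (-12) + (-9) = -41
e12 coeff = 4*3 - (-4)*(-5) = 12 - 20 = -8
e13 coeff = 4*(-3) - 3*(-5) = -12 - (-15) = 3
e23 coeff = (-4)*(-3) - 3*3 = 12 - 9 = 3
uv = -41 - 8*e12 + 3*e13 + 3*e23


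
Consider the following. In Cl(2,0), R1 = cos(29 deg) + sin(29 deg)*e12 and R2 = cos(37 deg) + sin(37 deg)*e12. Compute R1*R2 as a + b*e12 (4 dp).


Same-plane rotors commute and their half-angles add:
R1*R2 = cos(a1 + a2) + sin(a1 + a2)*e12.
a1 + a2 = 29 + 37 = 66 deg
cos(66 deg) = 0.4067
sin(66 deg) = 0.9135
R1*R2 = 0.4067 + 0.9135*e12


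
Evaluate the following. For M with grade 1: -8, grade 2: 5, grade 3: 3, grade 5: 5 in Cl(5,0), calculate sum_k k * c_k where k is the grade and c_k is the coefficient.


Grade-weighted sum = sum of grade_k * coefficient_k
1*(-8) = -8
2*5 = 10
3*3 = 9
5*5 = 25
Total = -8 + 10 + 9 + 25 = 36


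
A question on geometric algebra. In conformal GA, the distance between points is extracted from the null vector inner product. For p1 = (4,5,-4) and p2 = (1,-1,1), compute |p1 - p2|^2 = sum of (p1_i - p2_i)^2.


p1 - p2 = (3, 6, -5)
|p1 - p2|^2 = 3^2 + 6^2 + (-5)^2
= 9 + 36 + 25
= 70


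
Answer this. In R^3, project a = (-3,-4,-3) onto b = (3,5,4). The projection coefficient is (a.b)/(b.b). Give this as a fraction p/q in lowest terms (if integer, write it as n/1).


Projection coefficient = (a . b) / (b . b)
a . b = (-3)*3 + (-4)*5 + (-3)*4
= -9 + (-20) + (-12) = -41
b . b = 3^2 + 5^2 + 4^2
= 9 + 25 + 16 = 50
Coefficient = -41/50
In lowest terms: -41/50


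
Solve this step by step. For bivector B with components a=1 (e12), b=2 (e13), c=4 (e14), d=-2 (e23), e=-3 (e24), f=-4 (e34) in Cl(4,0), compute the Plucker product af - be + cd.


Plucker relation: af - be + cd
a*f = 1*(-4) = -4
b*e = 2*(-3) = -6
c*d = 4*(-2) = -8
af - be + cd = -4 - (-6) + (-8)
= -6


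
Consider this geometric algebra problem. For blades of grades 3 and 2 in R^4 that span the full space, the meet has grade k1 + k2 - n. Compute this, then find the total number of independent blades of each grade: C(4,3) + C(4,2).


Meet grade = grade(A) + grade(B) - n
= 3 + 2 - 4 = 1
C(4,3) = 4
C(4,2) = 6
dim_A + dim_B = 4 + 6 = 10


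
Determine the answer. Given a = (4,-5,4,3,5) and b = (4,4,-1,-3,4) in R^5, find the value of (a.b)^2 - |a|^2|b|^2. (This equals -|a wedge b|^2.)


a . b = 4*4 + (-5)*4 + 4*(-1) + 3*(-3) + 5*4
= 16 + (-20) + (-4) + (-9) + 20 = 3
|a|^2 = 4^2 + (-5)^2 + 4^2 + 3^2 + 5^2 = 91
|b|^2 = 4^2 + 4^2 + (-1)^2 + (-3)^2 + 4^2 = 58
(a.b)^2 = 3^2 = 9
|a|^2 * |b|^2 = 91 * 58 = 5278
Result = 9 - 5278 = -5269


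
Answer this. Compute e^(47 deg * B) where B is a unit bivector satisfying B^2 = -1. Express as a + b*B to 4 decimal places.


For a unit bivector B with B^2 = -1, the exponential series gives
e^(theta*B) = cos(theta) + sin(theta)*B (the GA analogue of Euler's formula).
theta = 47 degrees = 0.820305 rad
cos(47 deg) = 0.6820
sin(47 deg) = 0.7314
exp(theta*B) = 0.6820 + 0.7314*B


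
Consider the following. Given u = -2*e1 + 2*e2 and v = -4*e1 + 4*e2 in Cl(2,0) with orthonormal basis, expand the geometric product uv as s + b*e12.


Expand: (-2*e1 + 2*e2)(-4*e1 + 4*e2)
= (-2)*(-4)*e1e1 + (-2)*4*e1e2 + 2*(-4)*e2e1 + 2*4*e2e2
Using e1^2 = e2^2 = 1, e2e1 = -e1e2:
Scalar part s = (-2)*(-4) + 2*4 = 8 + 8 = 16
Bivector part b = (-2)*4 - 2*(-4) = -8 - (-8) = 0
uv = 16 + 0*e12


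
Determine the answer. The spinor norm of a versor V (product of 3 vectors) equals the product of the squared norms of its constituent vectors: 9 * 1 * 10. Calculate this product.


Spinor norm N(V) = |v1|^2 * |v2|^2 * ... * |v3|^2
= 9 * 1 * 10
Running product: 9, 9, 90
N(V) = 90


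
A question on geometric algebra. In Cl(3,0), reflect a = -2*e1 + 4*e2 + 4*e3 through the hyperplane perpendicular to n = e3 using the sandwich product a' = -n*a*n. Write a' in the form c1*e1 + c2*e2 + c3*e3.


Reflection formula: a' = -n*a*n, with n = e3 (unit vector, n^2 = 1).
For reflection through hyperplane perp to e3:
The component along e3 flips sign, others stay.
a = (-2, 4, 4)
a' = (-2, 4, -4)
a' = -2*e1 + 4*e2 - 4*e3


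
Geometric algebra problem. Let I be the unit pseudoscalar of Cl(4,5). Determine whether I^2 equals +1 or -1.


The pseudoscalar I = e1...e_n (product of all n generators) of Cl(p,q) satisfies I^2 = (-1)^(q + n(n-1)/2).
p = 4, q = 5, n = p + q = 9
n(n-1)/2 = 9 * 8 / 2 = 36
Exponent = q + n(n-1)/2 = 5 + 36 = 41
I^2 = (-1)^41 = -1


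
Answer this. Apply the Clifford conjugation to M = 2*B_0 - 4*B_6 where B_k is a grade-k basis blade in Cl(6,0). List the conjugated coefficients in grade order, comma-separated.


Clifford conjugate sign for grade k: (-1)^(k(k+1)/2)
Grade 0: (-1)^(0*1/2) = (-1)^0 = 1, coeff 2 -> 2
Grade 6: (-1)^(6*7/2) = (-1)^21 = -1, coeff -4 -> 4
Conjugated coefficients: 2, 4


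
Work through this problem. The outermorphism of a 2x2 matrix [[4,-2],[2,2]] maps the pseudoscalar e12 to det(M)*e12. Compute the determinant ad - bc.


The outermorphism of a linear map f sends e1^e2 to f(e1)^f(e2).
f(e1) = 4*e1 + 2*e2
f(e2) = -2*e1 + 2*e2
f(e1) ^ f(e2) = (4*e1 + 2*e2) ^ (-2*e1 + 2*e2)
= 4*2*e12 + 2*(-2)*e21
= (8 - (-4))*e12
= 12*e12
Coefficient = 12


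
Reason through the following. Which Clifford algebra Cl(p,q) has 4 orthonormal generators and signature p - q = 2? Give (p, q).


We need p + q = 4 and p - q = 2.
Adding: 2p = 4 + 2 = 6, so p = 3.
Then q = 4 - 3 = 1.
(p, q) = (3, 1)


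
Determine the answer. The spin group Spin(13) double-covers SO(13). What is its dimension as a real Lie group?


Spin(n) double-covers SO(n); both have Lie algebra so(n) of dimension n(n-1)/2.
n = 13
n(n-1) = 13 * 12 = 156
dim Spin(13) = 156/2 = 78


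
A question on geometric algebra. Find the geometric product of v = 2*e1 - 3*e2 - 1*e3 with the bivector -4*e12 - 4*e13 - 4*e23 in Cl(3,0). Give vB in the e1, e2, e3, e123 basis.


vB has grade-1 (vector) and grade-3 (trivector) parts: vB = (v _| B) + (v ^ B).
Vector part <vB>_1:
  e1: -v2*b12 - v3*b13 = -(-3)*(-4) - (-1)*(-4) = -16
  e2: v1*b12 - v3*b23 = (2)*(-4) - (-1)*(-4) = -12
  e3: v1*b13 + v2*b23 = (2)*(-4) + (-3)*(-4) = 4
Trivector part <vB>_3:
  e123: v1*b23 - v2*b13 + v3*b12 = (2)*(-4) - (-3)*(-4) + (-1)*(-4) = -16
vB = -16*e1 - 12*e2 + 4*e3 - 16*e123


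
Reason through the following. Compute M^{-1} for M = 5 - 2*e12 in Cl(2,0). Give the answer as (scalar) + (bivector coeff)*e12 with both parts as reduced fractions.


M = 5 - 2*e12, where e12^2 = -1.
Since M commutes with its reverse ~M = a - b*e12, M * ~M = a^2 - b^2*e12^2 = a^2 + b^2.
So M^{-1} = ~M / (a^2 + b^2) = (a - b*e12)/(a^2 + b^2).
a^2 + b^2 = 25 + 4 = 29
Scalar part = 5/29 = 5/29
Bivector coeff = 2/29 = 2/29
M^{-1} = 5/29 + 2/29*e12


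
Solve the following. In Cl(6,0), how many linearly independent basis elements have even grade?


Even subalgebra dimension = 2^(n-1)
n = 6 + 0 = 6
2^(6 - 1) = 2^5 = 32
Verification: sum of C(6,k) for even k = 1 + 15 + 15 + 1 = 32
Result = 32


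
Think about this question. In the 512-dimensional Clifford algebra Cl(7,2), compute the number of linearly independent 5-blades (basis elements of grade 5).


Number of grade-k basis blades in Cl(p,q) with n = p + q is C(n, k).
n = 7 + 2 = 9
C(9, 5) = 9! / (5! * 4!)
= 362880 / (120 * 24)
= 126


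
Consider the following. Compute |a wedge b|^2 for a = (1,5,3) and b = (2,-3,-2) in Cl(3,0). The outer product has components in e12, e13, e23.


a wedge b = (a1*b2 - a2*b1)*e12 + (a1*b3 - a3*b1)*e13 + (a2*b3 - a3*b2)*e23
e12 coeff: 1*(-3) - 5*2 = -3 - 10 = -13
e13 coeff: 1*(-2) - 3*2 = -2 - 6 = -8
e23 coeff: 5*(-2) - 3*(-3) = -10 - (-9) = -1
|a wedge b|^2 = (-13)^2 + (-8)^2 + (-1)^2
= 169 + 64 + 1
= 234


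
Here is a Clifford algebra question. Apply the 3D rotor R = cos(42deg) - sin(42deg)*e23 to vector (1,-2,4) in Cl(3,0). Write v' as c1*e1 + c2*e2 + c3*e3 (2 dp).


Rotor R = cos(42deg) - sin(42deg)*e23
Rotation angle theta = 2 * 42 = 84 degrees in the e23 plane (e2 -> e3).
The component perpendicular to the plane (e1) is invariant: v'_1 = v1 = 1.00
cos(84deg) = 0.1045, sin(84deg) = 0.9945
v'_2 = v2*cos(theta) - v3*sin(theta) = -2*0.1045 - 4*0.9945 = -4.19
v'_3 = v2*sin(theta) + v3*cos(theta) = -2*0.9945 + 4*0.1045 = -1.57
v' = 1.00*e1 - 4.19*e2 - 1.57*e3


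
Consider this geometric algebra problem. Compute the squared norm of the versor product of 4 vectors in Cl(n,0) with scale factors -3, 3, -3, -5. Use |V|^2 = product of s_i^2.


Each vector v_i has |v_i|^2 = s_i^2
Squared scales: (-3)^2 = 9, 3^2 = 9, (-3)^2 = 9, (-5)^2 = 25
|V|^2 = 9 * 9 * 9 * 25
= 18225


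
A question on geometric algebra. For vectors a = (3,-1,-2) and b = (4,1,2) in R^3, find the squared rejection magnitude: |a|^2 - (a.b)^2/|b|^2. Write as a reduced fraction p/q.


|a|^2 = 3^2 + (-1)^2 + (-2)^2 = 14
|b|^2 = 4^2 + 1^2 + 2^2 = 21
a . b = 3*4 + (-1)*1 + (-2)*2 = 7
(a.b)^2 = 7^2 = 49
|rej|^2 = 14 - 49/21
= (294 - 49)/21
= 245/21
In lowest terms: 35/3


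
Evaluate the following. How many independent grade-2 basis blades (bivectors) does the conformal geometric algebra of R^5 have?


The conformal model of R^5 uses Cl(6,1) with m = 5 + 2 = 7 generators.
Number of grade-2 blades = C(m, 2) = C(7, 2)
= 7*6/2 = 21


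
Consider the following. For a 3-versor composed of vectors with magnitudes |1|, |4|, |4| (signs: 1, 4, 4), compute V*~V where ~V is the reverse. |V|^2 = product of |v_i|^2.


Each vector v_i has |v_i|^2 = s_i^2
Squared scales: 1^2 = 1, 4^2 = 16, 4^2 = 16
|V|^2 = 1 * 16 * 16
= 256


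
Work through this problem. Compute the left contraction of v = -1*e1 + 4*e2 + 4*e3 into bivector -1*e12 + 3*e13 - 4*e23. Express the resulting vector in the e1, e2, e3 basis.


Left contraction v _| B = <vB>_1 (grade-1 part of the geometric product vB).
Using e1_|e12 = e2, e2_|e12 = -e1, e1_|e13 = e3, e3_|e13 = -e1, e2_|e23 = e3, e3_|e23 = -e2:
e1 coeff: -v2*b12 - v3*b13 = -(4)*(-1) - (4)*(3) = -8
e2 coeff: v1*b12 - v3*b23 = (-1)*(-1) - (4)*(-4) = 17
e3 coeff: v1*b13 + v2*b23 = (-1)*(3) + (4)*(-4) = -19
v _| B = -8*e1 + 17*e2 - 19*e3


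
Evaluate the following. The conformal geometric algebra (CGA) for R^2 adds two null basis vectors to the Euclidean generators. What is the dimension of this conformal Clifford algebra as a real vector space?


The conformal model of R^2 uses Cl(3,1): the 2 Euclidean generators plus two extra orthogonal generators e+ (e+^2 = +1) and e- (e-^2 = -1), from which the null vectors e0, einf are built.
Number of generators m = 2 + 2 = 4.
dim Cl(p,q) = 2^m = 2^4 = 16


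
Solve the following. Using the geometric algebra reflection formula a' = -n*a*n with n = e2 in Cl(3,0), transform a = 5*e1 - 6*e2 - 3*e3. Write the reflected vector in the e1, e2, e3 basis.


Reflection formula: a' = -n*a*n, with n = e2 (unit vector, n^2 = 1).
For reflection through hyperplane perp to e2:
The component along e2 flips sign, others stay.
a = (5, -6, -3)
a' = (5, 6, -3)
a' = 5*e1 + 6*e2 - 3*e3


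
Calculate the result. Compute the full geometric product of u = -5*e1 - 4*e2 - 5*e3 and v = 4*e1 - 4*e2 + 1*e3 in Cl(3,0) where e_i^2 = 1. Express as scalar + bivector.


In Cl(3,0): e_i^2 = 1, e_ie_j = -e_je_i for i != j.
Scalar part = u . v = (-5)*4 + (-4)*(-4) + (-5)*1
= -20 + 16 + (-5) = -9
e12 coeff = (-5)*(-4) - (-4)*4 = 20 - (-16) = 36
e13 coeff = (-5)*1 - (-5)*4 = -5 - (-20) = 15
e23 coeff = (-4)*1 - (-5)*(-4) = -4 - 20 = -24
uv = -9 + 36*e12 + 15*e13 - 24*e23


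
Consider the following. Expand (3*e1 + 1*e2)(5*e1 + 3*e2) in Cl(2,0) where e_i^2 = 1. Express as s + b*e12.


Expand: (3*e1 + 1*e2)(5*e1 + 3*e2)
= 3*5*e1e1 + 3*3*e1e2 + 1*5*e2e1 + 1*3*e2e2
Using e1^2 = e2^2 = 1, e2e1 = -e1e2:
Scalar part s = 3*5 + 1*3 = 15 + 3 = 18
Bivector part b = 3*3 - 1*5 = 9 - 5 = 4
uv = 18 + 4*e12


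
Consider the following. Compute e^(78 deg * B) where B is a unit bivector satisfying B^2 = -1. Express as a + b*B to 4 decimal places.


For a unit bivector B with B^2 = -1, the exponential series gives
e^(theta*B) = cos(theta) + sin(theta)*B (the GA analogue of Euler's formula).
theta = 78 degrees = 1.361357 rad
cos(78 deg) = 0.2079
sin(78 deg) = 0.9781
exp(theta*B) = 0.2079 + 0.9781*B


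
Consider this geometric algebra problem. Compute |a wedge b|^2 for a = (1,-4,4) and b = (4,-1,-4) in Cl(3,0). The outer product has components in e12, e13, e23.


a wedge b = (a1*b2 - a2*b1)*e12 + (a1*b3 - a3*b1)*e13 + (a2*b3 - a3*b2)*e23
e12 coeff: 1*(-1) - (-4)*4 = -1 - (-16) = 15
e13 coeff: 1*(-4) - 4*4 = -4 - 16 = -20
e23 coeff: (-4)*(-4) - 4*(-1) = 16 - (-4) = 20
|a wedge b|^2 = 15^2 + (-20)^2 + 20^2
= 225 + 400 + 400
= 1025


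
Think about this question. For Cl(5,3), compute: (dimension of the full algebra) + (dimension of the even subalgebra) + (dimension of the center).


n = 5 + 3 = 8
Total dim = 2^8 = 256
Even subalgebra dim = 2^7 = 128
n is even, so center dim = 1
Sum = 256 + 128 + 1 = 385


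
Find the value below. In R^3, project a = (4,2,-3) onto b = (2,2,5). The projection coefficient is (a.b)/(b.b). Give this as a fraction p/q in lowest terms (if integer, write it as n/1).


Projection coefficient = (a . b) / (b . b)
a . b = 4*2 + 2*2 + (-3)*5
= 8 + 4 + (-15) = -3
b . b = 2^2 + 2^2 + 5^2
= 4 + 4 + 25 = 33
Coefficient = -3/33
In lowest terms: -1/11


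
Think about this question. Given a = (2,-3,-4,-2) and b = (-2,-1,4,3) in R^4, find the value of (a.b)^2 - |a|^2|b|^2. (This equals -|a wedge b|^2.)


a . b = 2*(-2) + (-3)*(-1) + (-4)*4 + (-2)*3
= -4 + 3 + (-16) + (-6) = -23
|a|^2 = 2^2 + (-3)^2 + (-4)^2 + (-2)^2 = 33
|b|^2 = (-2)^2 + (-1)^2 + 4^2 + 3^2 = 30
(a.b)^2 = (-23)^2 = 529
|a|^2 * |b|^2 = 33 * 30 = 990
Result = 529 - 990 = -461


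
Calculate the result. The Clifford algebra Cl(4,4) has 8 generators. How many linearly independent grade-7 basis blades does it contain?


Number of grade-k basis blades in Cl(p,q) with n = p + q is C(n, k).
n = 4 + 4 = 8
C(8, 7) = 8! / (7! * 1!)
= 40320 / (5040 * 1)
= 8


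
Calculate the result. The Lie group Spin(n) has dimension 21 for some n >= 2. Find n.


dim Spin(n) = dim so(n) = n(n-1)/2.
Solve n(n-1)/2 = 21, i.e. n^2 - n - 42 = 0.
Discriminant = 1 + 8*21 = 169
n = (1 + sqrt(169))/2 = (1 + 13)/2 = 7


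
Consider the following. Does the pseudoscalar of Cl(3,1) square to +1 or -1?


The pseudoscalar I = e1...e_n (product of all n generators) of Cl(p,q) satisfies I^2 = (-1)^(q + n(n-1)/2).
p = 3, q = 1, n = p + q = 4
n(n-1)/2 = 4 * 3 / 2 = 6
Exponent = q + n(n-1)/2 = 1 + 6 = 7
I^2 = (-1)^7 = -1


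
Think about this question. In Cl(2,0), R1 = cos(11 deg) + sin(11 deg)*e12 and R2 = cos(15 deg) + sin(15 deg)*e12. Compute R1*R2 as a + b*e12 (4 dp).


Same-plane rotors commute and their half-angles add:
R1*R2 = cos(a1 + a2) + sin(a1 + a2)*e12.
a1 + a2 = 11 + 15 = 26 deg
cos(26 deg) = 0.8988
sin(26 deg) = 0.4384
R1*R2 = 0.8988 + 0.4384*e12


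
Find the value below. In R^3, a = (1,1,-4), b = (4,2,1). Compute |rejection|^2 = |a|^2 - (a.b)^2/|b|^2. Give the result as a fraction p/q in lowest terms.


|a|^2 = 1^2 + 1^2 + (-4)^2 = 18
|b|^2 = 4^2 + 2^2 + 1^2 = 21
a . b = 1*4 + 1*2 + (-4)*1 = 2
(a.b)^2 = 2^2 = 4
|rej|^2 = 18 - 4/21
= (378 - 4)/21
= 374/21
In lowest terms: 374/21


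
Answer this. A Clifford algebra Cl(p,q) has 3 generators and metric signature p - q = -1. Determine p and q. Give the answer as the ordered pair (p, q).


We need p + q = 3 and p - q = -1.
Adding: 2p = 3 + (-1) = 2, so p = 1.
Then q = 3 - 1 = 2.
(p, q) = (1, 2)


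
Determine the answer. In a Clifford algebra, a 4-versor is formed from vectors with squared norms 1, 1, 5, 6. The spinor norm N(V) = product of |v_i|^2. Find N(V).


Spinor norm N(V) = |v1|^2 * |v2|^2 * ... * |v4|^2
= 1 * 1 * 5 * 6
Running product: 1, 1, 5, 30
N(V) = 30


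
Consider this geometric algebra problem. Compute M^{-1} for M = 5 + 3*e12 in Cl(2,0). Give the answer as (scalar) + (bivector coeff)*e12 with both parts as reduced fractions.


M = 5 + 3*e12, where e12^2 = -1.
Since M commutes with its reverse ~M = a - b*e12, M * ~M = a^2 - b^2*e12^2 = a^2 + b^2.
So M^{-1} = ~M / (a^2 + b^2) = (a - b*e12)/(a^2 + b^2).
a^2 + b^2 = 25 + 9 = 34
Scalar part = 5/34 = 5/34
Bivector coeff = -3/34 = -3/34
M^{-1} = 5/34 - 3/34*e12


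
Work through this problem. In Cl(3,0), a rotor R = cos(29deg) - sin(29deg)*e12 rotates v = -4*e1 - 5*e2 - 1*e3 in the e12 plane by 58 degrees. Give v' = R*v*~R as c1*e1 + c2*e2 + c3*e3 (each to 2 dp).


Rotor R = cos(29deg) - sin(29deg)*e12
Rotation angle theta = 2 * 29 = 58 degrees in the e12 plane (e1 -> e2).
The component perpendicular to the plane (e3) is invariant: v'_3 = v3 = -1.00
cos(58deg) = 0.5299, sin(58deg) = 0.8480
v'_1 = v1*cos(theta) - v2*sin(theta) = -4*0.5299 - (-5)*0.8480 = 2.12
v'_2 = v1*sin(theta) + v2*cos(theta) = -4*0.8480 + (-5)*0.5299 = -6.04
v' = 2.12*e1 - 6.04*e2 - 1.00*e3


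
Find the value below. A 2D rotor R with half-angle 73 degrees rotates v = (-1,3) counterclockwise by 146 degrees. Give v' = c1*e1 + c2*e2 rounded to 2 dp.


Rotor R = cos(73deg) - sin(73deg)*e12
Rotation angle theta = 2 * 73 = 146 degrees
v' = R*v*~R rotates v by theta.
cos(146deg) = -0.8290, sin(146deg) = 0.5592
v'_1 = -1*cos(146deg) - 3*sin(146deg)
= -1*(-0.8290) - 3*0.5592
= -0.85
v'_2 = -1*sin(146deg) + 3*cos(146deg)
= -1*0.5592 + 3*(-0.8290)
= -3.05
v' = -0.85*e1 - 3.05*e2


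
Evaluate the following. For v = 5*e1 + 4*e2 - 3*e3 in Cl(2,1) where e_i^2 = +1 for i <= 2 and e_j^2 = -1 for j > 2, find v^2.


v^2 = sum of c_i^2 * e_i^2
Positive signature terms (e_i^2 = +1): 5^2 + 4^2 = 41
Negative signature terms (e_j^2 = -1): (-3)^2 = 9
v^2 = 41 - 9 = 32


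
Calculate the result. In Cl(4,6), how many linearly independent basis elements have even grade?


Even subalgebra dimension = 2^(n-1)
n = 4 + 6 = 10
2^(10 - 1) = 2^9 = 512
Verification: sum of C(10,k) for even k = 1 + 45 + 210 + 210 + 45 + 1 = 512
Result = 512


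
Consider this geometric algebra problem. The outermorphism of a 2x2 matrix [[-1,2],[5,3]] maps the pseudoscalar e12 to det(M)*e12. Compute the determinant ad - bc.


The outermorphism of a linear map f sends e1^e2 to f(e1)^f(e2).
f(e1) = -1*e1 + 5*e2
f(e2) = 2*e1 + 3*e2
f(e1) ^ f(e2) = (-1*e1 + 5*e2) ^ (2*e1 + 3*e2)
= (-1)*3*e12 + 5*2*e21
= (-3 - 10)*e12
= -13*e12
Coefficient = -13


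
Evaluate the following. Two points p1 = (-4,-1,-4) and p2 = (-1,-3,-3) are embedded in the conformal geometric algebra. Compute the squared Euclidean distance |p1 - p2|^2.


p1 - p2 = (-3, 2, -1)
|p1 - p2|^2 = (-3)^2 + 2^2 + (-1)^2
= 9 + 4 + 1
= 14


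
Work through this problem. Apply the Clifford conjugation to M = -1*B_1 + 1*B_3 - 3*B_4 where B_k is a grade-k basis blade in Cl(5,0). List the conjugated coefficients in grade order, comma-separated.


Clifford conjugate sign for grade k: (-1)^(k(k+1)/2)
Grade 1: (-1)^(1*2/2) = (-1)^1 = -1, coeff -1 -> 1
Grade 3: (-1)^(3*4/2) = (-1)^6 = 1, coeff 1 -> 1
Grade 4: (-1)^(4*5/2) = (-1)^10 = 1, coeff -3 -> -3
Conjugated coefficients: 1, 1, -3


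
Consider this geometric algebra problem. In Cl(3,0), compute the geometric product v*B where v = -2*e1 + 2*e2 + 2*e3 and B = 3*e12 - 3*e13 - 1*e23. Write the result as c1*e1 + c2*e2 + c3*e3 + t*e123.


vB has grade-1 (vector) and grade-3 (trivector) parts: vB = (v _| B) + (v ^ B).
Vector part <vB>_1:
  e1: -v2*b12 - v3*b13 = -(2)*(3) - (2)*(-3) = 0
  e2: v1*b12 - v3*b23 = (-2)*(3) - (2)*(-1) = -4
  e3: v1*b13 + v2*b23 = (-2)*(-3) + (2)*(-1) = 4
Trivector part <vB>_3:
  e123: v1*b23 - v2*b13 + v3*b12 = (-2)*(-1) - (2)*(-3) + (2)*(3) = 14
vB = 0*e1 - 4*e2 + 4*e3 + 14*e123


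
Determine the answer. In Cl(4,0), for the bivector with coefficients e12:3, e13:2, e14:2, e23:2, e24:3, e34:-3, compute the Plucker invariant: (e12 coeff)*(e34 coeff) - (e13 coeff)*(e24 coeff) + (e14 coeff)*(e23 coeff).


Plucker relation: af - be + cd
a*f = 3*(-3) = -9
b*e = 2*3 = 6
c*d = 2*2 = 4
af - be + cd = -9 - 6 + 4
= -11


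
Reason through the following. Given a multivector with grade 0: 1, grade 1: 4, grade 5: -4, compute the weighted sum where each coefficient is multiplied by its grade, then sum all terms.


Grade-weighted sum = sum of grade_k * coefficient_k
0*1 = 0
1*4 = 4
5*(-4) = -20
Total = 0 + 4 + (-20) = -16


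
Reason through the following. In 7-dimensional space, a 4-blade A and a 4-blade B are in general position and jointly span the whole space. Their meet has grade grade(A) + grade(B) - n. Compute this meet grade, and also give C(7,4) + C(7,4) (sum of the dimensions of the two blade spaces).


Meet grade = grade(A) + grade(B) - n
= 4 + 4 - 7 = 1
C(7,4) = 35
C(7,4) = 35
dim_A + dim_B = 35 + 35 = 70
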